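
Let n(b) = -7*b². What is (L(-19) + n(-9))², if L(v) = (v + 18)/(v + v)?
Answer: 464187025/1444 ≈ 3.2146e+5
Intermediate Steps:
L(v) = (18 + v)/(2*v) (L(v) = (18 + v)/((2*v)) = (18 + v)*(1/(2*v)) = (18 + v)/(2*v))
(L(-19) + n(-9))² = ((½)*(18 - 19)/(-19) - 7*(-9)²)² = ((½)*(-1/19)*(-1) - 7*81)² = (1/38 - 567)² = (-21545/38)² = 464187025/1444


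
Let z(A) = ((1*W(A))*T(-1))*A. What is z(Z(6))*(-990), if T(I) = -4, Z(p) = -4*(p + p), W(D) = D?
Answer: 9123840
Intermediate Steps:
Z(p) = -8*p
z(A) = -4*A² (z(A) = ((1*A)*(-4))*A = (A*(-4))*A = (-4*A)*A = -4*A²)
z(Z(6))*(-990) = -4*(-8*6)²*(-990) = -4*(-48)²*(-990) = -4*2304*(-990) = -9216*(-990) = 9123840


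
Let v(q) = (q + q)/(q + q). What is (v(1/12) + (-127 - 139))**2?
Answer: 70225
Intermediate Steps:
v(q) = 1 (v(q) = (2*q)/((2*q)) = (2*q)*(1/(2*q)) = 1)
(v(1/12) + (-127 - 139))**2 = (1 + (-127 - 139))**2 = (1 - 266)**2 = (-265)**2 = 70225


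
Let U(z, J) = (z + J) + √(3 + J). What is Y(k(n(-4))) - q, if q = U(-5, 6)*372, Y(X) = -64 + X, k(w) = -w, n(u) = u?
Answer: -1548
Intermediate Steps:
U(z, J) = J + z + √(3 + J) (U(z, J) = (J + z) + √(3 + J) = J + z + √(3 + J))
q = 1488 (q = (6 - 5 + √(3 + 6))*372 = (6 - 5 + √9)*372 = (6 - 5 + 3)*372 = 4*372 = 1488)
Y(k(n(-4))) - q = (-64 - 1*(-4)) - 1*1488 = (-64 + 4) - 1488 = -60 - 1488 = -1548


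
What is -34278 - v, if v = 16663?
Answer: -50941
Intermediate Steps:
-34278 - v = -34278 - 1*16663 = -34278 - 16663 = -50941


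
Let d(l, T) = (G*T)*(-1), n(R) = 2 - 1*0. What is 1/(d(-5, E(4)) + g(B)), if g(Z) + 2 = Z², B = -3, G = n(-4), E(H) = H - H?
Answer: ⅐ ≈ 0.14286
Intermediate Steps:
E(H) = 0
n(R) = 2 (n(R) = 2 + 0 = 2)
G = 2
g(Z) = -2 + Z²
d(l, T) = -2*T (d(l, T) = (2*T)*(-1) = -2*T)
1/(d(-5, E(4)) + g(B)) = 1/(-2*0 + (-2 + (-3)²)) = 1/(0 + (-2 + 9)) = 1/(0 + 7) = 1/7 = ⅐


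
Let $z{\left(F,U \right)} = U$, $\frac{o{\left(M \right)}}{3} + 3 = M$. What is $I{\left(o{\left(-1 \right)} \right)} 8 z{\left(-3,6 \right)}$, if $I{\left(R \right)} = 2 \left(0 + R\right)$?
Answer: $-1152$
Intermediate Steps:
$o{\left(M \right)} = -9 + 3 M$
$I{\left(R \right)} = 2 R$
$I{\left(o{\left(-1 \right)} \right)} 8 z{\left(-3,6 \right)} = 2 \left(-9 + 3 \left(-1\right)\right) 8 \cdot 6 = 2 \left(-9 - 3\right) 8 \cdot 6 = 2 \left(-12\right) 8 \cdot 6 = \left(-24\right) 8 \cdot 6 = \left(-192\right) 6 = -1152$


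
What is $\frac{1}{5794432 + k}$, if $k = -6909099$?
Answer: $- \frac{1}{1114667} \approx -8.9713 \cdot 10^{-7}$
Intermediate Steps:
$\frac{1}{5794432 + k} = \frac{1}{5794432 - 6909099} = \frac{1}{-1114667} = - \frac{1}{1114667}$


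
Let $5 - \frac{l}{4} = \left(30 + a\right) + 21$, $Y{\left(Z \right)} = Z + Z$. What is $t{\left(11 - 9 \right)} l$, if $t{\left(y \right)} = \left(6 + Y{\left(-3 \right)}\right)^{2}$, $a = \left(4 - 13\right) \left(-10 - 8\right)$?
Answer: $0$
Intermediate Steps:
$Y{\left(Z \right)} = 2 Z$
$a = 162$ ($a = \left(-9\right) \left(-18\right) = 162$)
$t{\left(y \right)} = 0$ ($t{\left(y \right)} = \left(6 + 2 \left(-3\right)\right)^{2} = \left(6 - 6\right)^{2} = 0^{2} = 0$)
$l = -832$ ($l = 20 - 4 \left(\left(30 + 162\right) + 21\right) = 20 - 4 \left(192 + 21\right) = 20 - 852 = -832$)
$t{\left(11 - 9 \right)} l = 0 \left(-832\right) = 0$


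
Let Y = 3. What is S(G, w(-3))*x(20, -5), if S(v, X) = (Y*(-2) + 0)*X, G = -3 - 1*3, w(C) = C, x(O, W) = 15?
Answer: 270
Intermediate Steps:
G = -6 (G = -3 - 3 = -6)
S(v, X) = -6*X (S(v, X) = (3*(-2) + 0)*X = (-6 + 0)*X = -6*X)
S(G, w(-3))*x(20, -5) = -6*(-3)*15 = 18*15 = 270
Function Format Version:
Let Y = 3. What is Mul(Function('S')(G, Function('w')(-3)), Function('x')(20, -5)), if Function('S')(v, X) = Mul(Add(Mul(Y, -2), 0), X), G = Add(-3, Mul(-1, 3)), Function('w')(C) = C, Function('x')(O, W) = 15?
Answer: 270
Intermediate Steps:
G = -6 (G = Add(-3, -3) = -6)
Function('S')(v, X) = Mul(-6, X) (Function('S')(v, X) = Mul(Add(Mul(3, -2), 0), X) = Mul(Add(-6, 0), X) = Mul(-6, X))
Mul(Function('S')(G, Function('w')(-3)), Function('x')(20, -5)) = Mul(Mul(-6, -3), 15) = Mul(18, 15) = 270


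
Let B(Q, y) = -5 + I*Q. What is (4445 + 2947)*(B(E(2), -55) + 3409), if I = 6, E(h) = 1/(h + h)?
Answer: 25173456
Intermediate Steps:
E(h) = 1/(2*h)
B(Q, y) = -5 + 6*Q
(4445 + 2947)*(B(E(2), -55) + 3409) = (4445 + 2947)*((-5 + 6*((½)/2)) + 3409) = 7392*((-5 + 6*((½)*(½))) + 3409) = 7392*((-5 + 6*(¼)) + 3409) = 7392*((-5 + 3/2) + 3409) = 7392*(-7/2 + 3409) = 7392*(6811/2) = 25173456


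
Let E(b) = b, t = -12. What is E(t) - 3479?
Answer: -3491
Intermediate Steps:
E(t) - 3479 = -12 - 3479 = -3491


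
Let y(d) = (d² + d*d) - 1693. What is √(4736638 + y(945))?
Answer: 3*√724555 ≈ 2553.6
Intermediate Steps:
y(d) = -1693 + 2*d² (y(d) = (d² + d²) - 1693 = 2*d² - 1693 = -1693 + 2*d²)
√(4736638 + y(945)) = √(4736638 + (-1693 + 2*945²)) = √(4736638 + (-1693 + 2*893025)) = √(4736638 + (-1693 + 1786050)) = √(4736638 + 1784357) = √6520995 = 3*√724555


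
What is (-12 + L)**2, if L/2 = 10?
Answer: 64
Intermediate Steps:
L = 20 (L = 2*10 = 20)
(-12 + L)**2 = (-12 + 20)**2 = 8**2 = 64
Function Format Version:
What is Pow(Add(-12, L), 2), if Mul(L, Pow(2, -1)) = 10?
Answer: 64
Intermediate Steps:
L = 20 (L = Mul(2, 10) = 20)
Pow(Add(-12, L), 2) = Pow(Add(-12, 20), 2) = Pow(8, 2) = 64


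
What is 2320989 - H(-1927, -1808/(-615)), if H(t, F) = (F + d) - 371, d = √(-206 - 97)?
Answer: 1427634592/615 - I*√303 ≈ 2.3214e+6 - 17.407*I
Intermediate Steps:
d = I*√303 (d = √(-303) = I*√303 ≈ 17.407*I)
H(t, F) = -371 + F + I*√303 (H(t, F) = (F + I*√303) - 371 = -371 + F + I*√303)
2320989 - H(-1927, -1808/(-615)) = 2320989 - (-371 - 1808/(-615) + I*√303) = 2320989 - (-371 - 1808*(-1/615) + I*√303) = 2320989 - (-371 + 1808/615 + I*√303) = 2320989 - (-226357/615 + I*√303) = 2320989 + (226357/615 - I*√303) = 1427634592/615 - I*√303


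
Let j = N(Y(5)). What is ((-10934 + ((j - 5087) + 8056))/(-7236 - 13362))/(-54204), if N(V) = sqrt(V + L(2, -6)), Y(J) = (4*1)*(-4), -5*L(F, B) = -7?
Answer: -885/124054888 + I*sqrt(365)/5582469960 ≈ -7.1339e-6 + 3.4223e-9*I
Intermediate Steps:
L(F, B) = 7/5 (L(F, B) = -1/5*(-7) = 7/5)
Y(J) = -16 (Y(J) = 4*(-4) = -16)
N(V) = sqrt(7/5 + V) (N(V) = sqrt(V + 7/5) = sqrt(7/5 + V))
j = I*sqrt(365)/5 (j = sqrt(35 + 25*(-16))/5 = sqrt(35 - 400)/5 = sqrt(-365)/5 = (I*sqrt(365))/5 = I*sqrt(365)/5 ≈ 3.821*I)
((-10934 + ((j - 5087) + 8056))/(-7236 - 13362))/(-54204) = ((-10934 + ((I*sqrt(365)/5 - 5087) + 8056))/(-7236 - 13362))/(-54204) = ((-10934 + ((-5087 + I*sqrt(365)/5) + 8056))/(-20598))*(-1/54204) = ((-10934 + (2969 + I*sqrt(365)/5))*(-1/20598))*(-1/54204) = ((-7965 + I*sqrt(365)/5)*(-1/20598))*(-1/54204) = (2655/6866 - I*sqrt(365)/102990)*(-1/54204) = -885/124054888 + I*sqrt(365)/5582469960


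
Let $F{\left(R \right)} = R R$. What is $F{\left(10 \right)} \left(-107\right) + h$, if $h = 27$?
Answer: $-10673$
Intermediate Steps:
$F{\left(R \right)} = R^{2}$
$F{\left(10 \right)} \left(-107\right) + h = 10^{2} \left(-107\right) + 27 = 100 \left(-107\right) + 27 = -10700 + 27 = -10673$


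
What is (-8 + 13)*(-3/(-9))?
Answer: 5/3 ≈ 1.6667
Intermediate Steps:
(-8 + 13)*(-3/(-9)) = 5*(-3*(-⅑)) = 5*(⅓) = 5/3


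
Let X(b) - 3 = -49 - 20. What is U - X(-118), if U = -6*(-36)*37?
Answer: 8058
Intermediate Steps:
X(b) = -66 (X(b) = 3 + (-49 - 20) = 3 - 69 = -66)
U = 7992 (U = 216*37 = 7992)
U - X(-118) = 7992 - 1*(-66) = 7992 + 66 = 8058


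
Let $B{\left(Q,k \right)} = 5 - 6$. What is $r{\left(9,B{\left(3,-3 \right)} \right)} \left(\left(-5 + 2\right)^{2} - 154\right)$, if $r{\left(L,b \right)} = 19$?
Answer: $-2755$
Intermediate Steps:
$B{\left(Q,k \right)} = -1$ ($B{\left(Q,k \right)} = 5 - 6 = -1$)
$r{\left(9,B{\left(3,-3 \right)} \right)} \left(\left(-5 + 2\right)^{2} - 154\right) = 19 \left(\left(-5 + 2\right)^{2} - 154\right) = 19 \left(\left(-3\right)^{2} - 154\right) = 19 \left(9 - 154\right) = 19 \left(-145\right) = -2755$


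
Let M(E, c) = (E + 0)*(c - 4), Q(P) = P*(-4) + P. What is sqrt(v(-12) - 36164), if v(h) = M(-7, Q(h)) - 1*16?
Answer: 2*I*sqrt(9101) ≈ 190.8*I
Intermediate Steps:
Q(P) = -3*P (Q(P) = -4*P + P = -3*P)
M(E, c) = E*(-4 + c)
v(h) = 12 + 21*h (v(h) = -7*(-4 - 3*h) - 1*16 = (28 + 21*h) - 16 = 12 + 21*h)
sqrt(v(-12) - 36164) = sqrt((12 + 21*(-12)) - 36164) = sqrt((12 - 252) - 36164) = sqrt(-240 - 36164) = sqrt(-36404) = 2*I*sqrt(9101)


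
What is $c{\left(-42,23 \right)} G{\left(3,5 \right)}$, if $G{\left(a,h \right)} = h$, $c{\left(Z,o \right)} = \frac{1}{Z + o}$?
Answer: $- \frac{5}{19} \approx -0.26316$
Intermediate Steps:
$c{\left(-42,23 \right)} G{\left(3,5 \right)} = \frac{1}{-42 + 23} \cdot 5 = \frac{1}{-19} \cdot 5 = \left(- \frac{1}{19}\right) 5 = - \frac{5}{19}$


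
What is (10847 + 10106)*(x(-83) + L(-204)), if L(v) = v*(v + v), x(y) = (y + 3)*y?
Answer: 1883088016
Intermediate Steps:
x(y) = y*(3 + y) (x(y) = (3 + y)*y = y*(3 + y))
L(v) = 2*v² (L(v) = v*(2*v) = 2*v²)
(10847 + 10106)*(x(-83) + L(-204)) = (10847 + 10106)*(-83*(3 - 83) + 2*(-204)²) = 20953*(-83*(-80) + 2*41616) = 20953*(6640 + 83232) = 20953*89872 = 1883088016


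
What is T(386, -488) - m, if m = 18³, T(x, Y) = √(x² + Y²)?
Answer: -5832 + 2*√96785 ≈ -5209.8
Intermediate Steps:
T(x, Y) = √(Y² + x²)
m = 5832
T(386, -488) - m = √((-488)² + 386²) - 1*5832 = √(238144 + 148996) - 5832 = √387140 - 5832 = 2*√96785 - 5832 = -5832 + 2*√96785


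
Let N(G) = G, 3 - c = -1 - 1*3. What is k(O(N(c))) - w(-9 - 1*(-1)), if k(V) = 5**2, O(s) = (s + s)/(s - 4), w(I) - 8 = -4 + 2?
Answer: 19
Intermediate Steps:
c = 7 (c = 3 - (-1 - 1*3) = 3 - (-1 - 3) = 3 - 1*(-4) = 3 + 4 = 7)
w(I) = 6 (w(I) = 8 + (-4 + 2) = 8 - 2 = 6)
O(s) = 2*s/(-4 + s) (O(s) = (2*s)/(-4 + s) = 2*s/(-4 + s))
k(V) = 25
k(O(N(c))) - w(-9 - 1*(-1)) = 25 - 1*6 = 25 - 6 = 19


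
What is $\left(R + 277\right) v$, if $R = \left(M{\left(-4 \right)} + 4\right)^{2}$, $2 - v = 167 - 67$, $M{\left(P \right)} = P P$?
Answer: $-66346$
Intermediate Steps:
$M{\left(P \right)} = P^{2}$
$v = -98$ ($v = 2 - \left(167 - 67\right) = 2 - 100 = -98$)
$R = 400$ ($R = \left(\left(-4\right)^{2} + 4\right)^{2} = \left(16 + 4\right)^{2} = 20^{2} = 400$)
$\left(R + 277\right) v = \left(400 + 277\right) \left(-98\right) = 677 \left(-98\right) = -66346$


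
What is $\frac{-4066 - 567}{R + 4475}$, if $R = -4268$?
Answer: $- \frac{4633}{207} \approx -22.382$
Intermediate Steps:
$\frac{-4066 - 567}{R + 4475} = \frac{-4066 - 567}{-4268 + 4475} = - \frac{4633}{207}$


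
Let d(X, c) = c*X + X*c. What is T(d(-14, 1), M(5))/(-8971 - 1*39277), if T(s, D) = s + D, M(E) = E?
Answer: 23/48248 ≈ 0.00047670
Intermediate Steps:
d(X, c) = 2*X*c (d(X, c) = X*c + X*c = 2*X*c)
T(s, D) = D + s
T(d(-14, 1), M(5))/(-8971 - 1*39277) = (5 + 2*(-14)*1)/(-8971 - 1*39277) = (5 - 28)/(-8971 - 39277) = -23/(-48248) = -23*(-1/48248) = 23/48248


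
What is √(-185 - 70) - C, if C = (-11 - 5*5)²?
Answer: -1296 + I*√255 ≈ -1296.0 + 15.969*I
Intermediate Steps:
C = 1296 (C = (-11 - 25)² = (-36)² = 1296)
√(-185 - 70) - C = √(-185 - 70) - 1*1296 = √(-255) - 1296 = I*√255 - 1296 = -1296 + I*√255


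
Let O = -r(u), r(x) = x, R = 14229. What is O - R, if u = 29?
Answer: -14258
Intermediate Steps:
O = -29 (O = -1*29 = -29)
O - R = -29 - 1*14229 = -29 - 14229 = -14258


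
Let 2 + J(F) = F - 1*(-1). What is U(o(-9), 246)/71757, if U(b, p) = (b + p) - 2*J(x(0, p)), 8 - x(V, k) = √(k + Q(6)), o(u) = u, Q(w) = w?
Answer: 223/71757 + 4*√7/23919 ≈ 0.0035502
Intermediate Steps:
x(V, k) = 8 - √(6 + k) (x(V, k) = 8 - √(k + 6) = 8 - √(6 + k))
J(F) = -1 + F (J(F) = -2 + (F - 1*(-1)) = -2 + (F + 1) = -2 + (1 + F) = -1 + F)
U(b, p) = -14 + b + p + 2*√(6 + p) (U(b, p) = (b + p) - 2*(-1 + (8 - √(6 + p))) = (b + p) - 2*(7 - √(6 + p)) = (b + p) + (-14 + 2*√(6 + p)) = -14 + b + p + 2*√(6 + p))
U(o(-9), 246)/71757 = (-14 - 9 + 246 + 2*√(6 + 246))/71757 = (-14 - 9 + 246 + 2*√252)*(1/71757) = (-14 - 9 + 246 + 2*(6*√7))*(1/71757) = (-14 - 9 + 246 + 12*√7)*(1/71757) = (223 + 12*√7)*(1/71757) = 223/71757 + 4*√7/23919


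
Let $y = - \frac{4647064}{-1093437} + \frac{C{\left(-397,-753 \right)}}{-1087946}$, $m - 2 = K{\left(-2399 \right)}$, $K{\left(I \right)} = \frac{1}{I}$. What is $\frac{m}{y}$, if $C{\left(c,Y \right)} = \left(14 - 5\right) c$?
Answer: $\frac{5706513168698394}{12138128036727055} \approx 0.47013$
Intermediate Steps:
$C{\left(c,Y \right)} = 9 c$
$m = \frac{4797}{2399}$ ($m = 2 + \frac{1}{-2399} = 2 - \frac{1}{2399} = \frac{4797}{2399} \approx 1.9996$)
$y = \frac{5059661540945}{1189600410402}$ ($y = - \frac{4647064}{-1093437} + \frac{9 \left(-397\right)}{-1087946} = \left(-4647064\right) \left(- \frac{1}{1093437}\right) - - \frac{3573}{1087946} = \frac{4647064}{1093437} + \frac{3573}{1087946} = \frac{5059661540945}{1189600410402} \approx 4.2532$)
$\frac{m}{y} = \frac{4797}{2399 \cdot \frac{5059661540945}{1189600410402}} = \frac{4797}{2399} \cdot \frac{1189600410402}{5059661540945} = \frac{5706513168698394}{12138128036727055}$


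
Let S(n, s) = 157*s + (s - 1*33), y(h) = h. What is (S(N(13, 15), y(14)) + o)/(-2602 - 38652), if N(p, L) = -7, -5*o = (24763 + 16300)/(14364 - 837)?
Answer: -73667801/1395107145 ≈ -0.052804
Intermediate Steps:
o = -41063/67635 (o = -(24763 + 16300)/(5*(14364 - 837)) = -41063/(5*13527) = -1/5*41063/13527 = -41063/67635 ≈ -0.60713)
S(n, s) = -33 + 158*s (S(n, s) = 157*s + (s - 33) = 157*s + (-33 + s) = -33 + 158*s)
(S(N(13, 15), y(14)) + o)/(-2602 - 38652) = ((-33 + 158*14) - 41063/67635)/(-2602 - 38652) = ((-33 + 2212) - 41063/67635)/(-41254) = (2179 - 41063/67635)*(-1/41254) = (147335602/67635)*(-1/41254) = -73667801/1395107145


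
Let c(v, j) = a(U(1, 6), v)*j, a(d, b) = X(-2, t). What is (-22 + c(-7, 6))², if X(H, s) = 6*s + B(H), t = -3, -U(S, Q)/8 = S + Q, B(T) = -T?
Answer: 13924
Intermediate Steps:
U(S, Q) = -8*Q - 8*S (U(S, Q) = -8*(S + Q) = -8*(Q + S) = -8*Q - 8*S)
X(H, s) = -H + 6*s (X(H, s) = 6*s - H = -H + 6*s)
a(d, b) = -16 (a(d, b) = -1*(-2) + 6*(-3) = 2 - 18 = -16)
c(v, j) = -16*j
(-22 + c(-7, 6))² = (-22 - 16*6)² = (-22 - 96)² = (-118)² = 13924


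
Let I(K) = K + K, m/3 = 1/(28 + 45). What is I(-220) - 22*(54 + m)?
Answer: -118910/73 ≈ -1628.9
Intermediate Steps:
m = 3/73 (m = 3/(28 + 45) = 3/73 ≈ 0.041096)
I(K) = 2*K
I(-220) - 22*(54 + m) = 2*(-220) - 22*(54 + 3/73) = -440 - 22*3945/73 = -440 - 86790/73 = -118910/73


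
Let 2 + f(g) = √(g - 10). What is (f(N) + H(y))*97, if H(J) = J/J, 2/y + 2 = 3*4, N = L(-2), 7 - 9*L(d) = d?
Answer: -97 + 291*I ≈ -97.0 + 291.0*I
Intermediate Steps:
L(d) = 7/9 - d/9
N = 1 (N = 7/9 - ⅑*(-2) = 7/9 + 2/9 = 1)
y = ⅕ (y = 2/(-2 + 3*4) = 2/(-2 + 12) = 2/10 = 2*(⅒) = ⅕ ≈ 0.20000)
f(g) = -2 + √(-10 + g) (f(g) = -2 + √(g - 10) = -2 + √(-10 + g))
H(J) = 1
(f(N) + H(y))*97 = ((-2 + √(-10 + 1)) + 1)*97 = ((-2 + √(-9)) + 1)*97 = ((-2 + 3*I) + 1)*97 = (-1 + 3*I)*97 = -97 + 291*I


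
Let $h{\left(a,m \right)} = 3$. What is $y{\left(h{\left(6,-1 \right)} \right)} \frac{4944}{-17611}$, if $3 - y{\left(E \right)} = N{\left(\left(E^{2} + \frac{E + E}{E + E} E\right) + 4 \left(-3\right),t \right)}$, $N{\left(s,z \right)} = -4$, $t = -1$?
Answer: $- \frac{34608}{17611} \approx -1.9651$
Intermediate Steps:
$y{\left(E \right)} = 7$ ($y{\left(E \right)} = 3 - -4 = 3 + 4 = 7$)
$y{\left(h{\left(6,-1 \right)} \right)} \frac{4944}{-17611} = 7 \frac{4944}{-17611} = 7 \cdot 4944 \left(- \frac{1}{17611}\right) = 7 \left(- \frac{4944}{17611}\right) = - \frac{34608}{17611}$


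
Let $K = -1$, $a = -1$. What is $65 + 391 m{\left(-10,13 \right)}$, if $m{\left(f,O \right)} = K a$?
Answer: $456$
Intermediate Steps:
$m{\left(f,O \right)} = 1$ ($m{\left(f,O \right)} = \left(-1\right) \left(-1\right) = 1$)
$65 + 391 m{\left(-10,13 \right)} = 65 + 391 \cdot 1 = 65 + 391 = 456$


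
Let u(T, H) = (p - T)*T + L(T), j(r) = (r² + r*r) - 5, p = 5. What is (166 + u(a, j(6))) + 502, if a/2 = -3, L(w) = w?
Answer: 596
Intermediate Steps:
a = -6 (a = 2*(-3) = -6)
j(r) = -5 + 2*r² (j(r) = (r² + r²) - 5 = 2*r² - 5 = -5 + 2*r²)
u(T, H) = T + T*(5 - T) (u(T, H) = (5 - T)*T + T = T*(5 - T) + T = T + T*(5 - T))
(166 + u(a, j(6))) + 502 = (166 - 6*(6 - 1*(-6))) + 502 = (166 - 6*(6 + 6)) + 502 = (166 - 6*12) + 502 = (166 - 72) + 502 = 94 + 502 = 596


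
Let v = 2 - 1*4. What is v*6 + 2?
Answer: -10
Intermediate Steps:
v = -2 (v = 2 - 4 = -2)
v*6 + 2 = -2*6 + 2 = -12 + 2 = -10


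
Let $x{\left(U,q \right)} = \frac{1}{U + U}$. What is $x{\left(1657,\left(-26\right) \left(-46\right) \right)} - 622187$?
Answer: $- \frac{2061927717}{3314} \approx -6.2219 \cdot 10^{5}$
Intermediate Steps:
$x{\left(U,q \right)} = \frac{1}{2 U}$
$x{\left(1657,\left(-26\right) \left(-46\right) \right)} - 622187 = \frac{1}{2 \cdot 1657} - 622187 = \frac{1}{2} \cdot \frac{1}{1657} - 622187 = \frac{1}{3314} - 622187 = - \frac{2061927717}{3314}$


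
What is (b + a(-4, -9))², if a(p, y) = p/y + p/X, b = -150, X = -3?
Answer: 1779556/81 ≈ 21970.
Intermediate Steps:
a(p, y) = -p/3 + p/y (a(p, y) = p/y + p/(-3) = p/y + p*(-⅓) = p/y - p/3 = -p/3 + p/y)
(b + a(-4, -9))² = (-150 + (-⅓*(-4) - 4/(-9)))² = (-150 + (4/3 - 4*(-⅑)))² = (-150 + (4/3 + 4/9))² = (-150 + 16/9)² = (-1334/9)² = 1779556/81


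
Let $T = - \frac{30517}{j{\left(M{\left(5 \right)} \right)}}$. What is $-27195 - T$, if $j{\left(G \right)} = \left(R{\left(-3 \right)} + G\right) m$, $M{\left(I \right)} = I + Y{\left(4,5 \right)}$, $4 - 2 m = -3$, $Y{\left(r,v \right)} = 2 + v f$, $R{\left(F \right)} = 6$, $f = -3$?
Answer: $- \frac{220882}{7} \approx -31555.0$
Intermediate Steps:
$Y{\left(r,v \right)} = 2 - 3 v$ ($Y{\left(r,v \right)} = 2 + v \left(-3\right) = 2 - 3 v$)
$m = \frac{7}{2}$ ($m = 2 - - \frac{3}{2} = 2 + \frac{3}{2} = \frac{7}{2} \approx 3.5$)
$M{\left(I \right)} = -13 + I$ ($M{\left(I \right)} = I + \left(2 - 15\right) = I - 13 = -13 + I$)
$j{\left(G \right)} = 21 + \frac{7 G}{2}$ ($j{\left(G \right)} = \left(6 + G\right) \frac{7}{2} = 21 + \frac{7 G}{2}$)
$T = \frac{30517}{7}$ ($T = - \frac{30517}{21 + \frac{7 \left(-13 + 5\right)}{2}} = - \frac{30517}{21 + \frac{7}{2} \left(-8\right)} = - \frac{30517}{21 - 28} = - \frac{30517}{-7} = \left(-30517\right) \left(- \frac{1}{7}\right) = \frac{30517}{7} \approx 4359.6$)
$-27195 - T = -27195 - \frac{30517}{7} = - \frac{220882}{7}$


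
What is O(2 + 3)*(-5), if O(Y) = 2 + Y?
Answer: -35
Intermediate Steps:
O(2 + 3)*(-5) = (2 + (2 + 3))*(-5) = (2 + 5)*(-5) = 7*(-5) = -35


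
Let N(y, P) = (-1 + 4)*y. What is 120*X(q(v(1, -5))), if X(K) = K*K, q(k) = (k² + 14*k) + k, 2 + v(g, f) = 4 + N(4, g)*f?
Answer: 746404320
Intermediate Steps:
N(y, P) = 3*y
v(g, f) = 2 + 12*f (v(g, f) = -2 + (4 + (3*4)*f) = -2 + (4 + 12*f) = 2 + 12*f)
q(k) = k² + 15*k
X(K) = K²
120*X(q(v(1, -5))) = 120*((2 + 12*(-5))*(15 + (2 + 12*(-5))))² = 120*((2 - 60)*(15 + (2 - 60)))² = 120*(-58*(15 - 58))² = 120*(-58*(-43))² = 120*2494² = 120*6220036 = 746404320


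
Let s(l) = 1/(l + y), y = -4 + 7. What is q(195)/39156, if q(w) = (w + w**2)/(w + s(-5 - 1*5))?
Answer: 1715/342364 ≈ 0.0050093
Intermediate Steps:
y = 3
s(l) = 1/(3 + l) (s(l) = 1/(l + 3) = 1/(3 + l))
q(w) = (w + w**2)/(-1/7 + w) (q(w) = (w + w**2)/(w + 1/(3 + (-5 - 1*5))) = (w + w**2)/(w + 1/(3 + (-5 - 5))) = (w + w**2)/(w + 1/(3 - 10)) = (w + w**2)/(w + 1/(-7)) = (w + w**2)/(w - 1/7) = (w + w**2)/(-1/7 + w))
q(195)/39156 = (7*195*(1 + 195)/(-1 + 7*195))/39156 = (7*195*196/(-1 + 1365))*(1/39156) = (7*195*196/1364)*(1/39156) = (7*195*(1/1364)*196)*(1/39156) = (66885/341)*(1/39156) = 1715/342364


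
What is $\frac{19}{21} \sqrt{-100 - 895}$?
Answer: $\frac{19 i \sqrt{995}}{21} \approx 28.539 i$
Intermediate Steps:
$\frac{19}{21} \sqrt{-100 - 895} = 19 \cdot \frac{1}{21} \sqrt{-995} = \frac{19 i \sqrt{995}}{21}$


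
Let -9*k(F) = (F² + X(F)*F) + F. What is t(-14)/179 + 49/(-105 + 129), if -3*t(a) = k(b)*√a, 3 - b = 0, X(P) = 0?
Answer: 49/24 + 4*I*√14/1611 ≈ 2.0417 + 0.0092903*I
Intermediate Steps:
b = 3 (b = 3 - 1*0 = 3 + 0 = 3)
k(F) = -F/9 - F²/9 (k(F) = -((F² + 0*F) + F)/9 = -((F² + 0) + F)/9 = -(F² + F)/9 = -(F + F²)/9 = -F/9 - F²/9)
t(a) = 4*√a/9 (t(a) = -(-⅑*3*(1 + 3))*√a/3 = -(-⅑*3*4)*√a/3 = -(-4)*√a/9 = 4*√a/9)
t(-14)/179 + 49/(-105 + 129) = (4*√(-14)/9)/179 + 49/(-105 + 129) = (4*(I*√14)/9)*(1/179) + 49/24 = (4*I*√14/9)*(1/179) + 49*(1/24) = 4*I*√14/1611 + 49/24 = 49/24 + 4*I*√14/1611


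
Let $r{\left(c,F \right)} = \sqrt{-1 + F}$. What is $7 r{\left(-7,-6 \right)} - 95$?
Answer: $-95 + 7 i \sqrt{7} \approx -95.0 + 18.52 i$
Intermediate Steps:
$7 r{\left(-7,-6 \right)} - 95 = 7 \sqrt{-1 - 6} - 95 = 7 \sqrt{-7} - 95 = 7 i \sqrt{7} - 95 = -95 + 7 i \sqrt{7}$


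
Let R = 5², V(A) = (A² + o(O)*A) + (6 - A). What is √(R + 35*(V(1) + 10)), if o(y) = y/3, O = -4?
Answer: √4845/3 ≈ 23.202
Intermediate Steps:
o(y) = y/3 (o(y) = y*(⅓) = y/3)
V(A) = 6 + A² - 7*A/3 (V(A) = (A² + ((⅓)*(-4))*A) + (6 - A) = (A² - 4*A/3) + (6 - A) = 6 + A² - 7*A/3)
R = 25
√(R + 35*(V(1) + 10)) = √(25 + 35*((6 + 1² - 7/3*1) + 10)) = √(25 + 35*((6 + 1 - 7/3) + 10)) = √(25 + 35*(14/3 + 10)) = √(25 + 35*(44/3)) = √(25 + 1540/3) = √(1615/3) = √4845/3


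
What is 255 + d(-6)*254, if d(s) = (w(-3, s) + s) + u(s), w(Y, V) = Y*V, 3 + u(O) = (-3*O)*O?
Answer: -24891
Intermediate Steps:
u(O) = -3 - 3*O**2 (u(O) = -3 + (-3*O)*O = -3 - 3*O**2)
w(Y, V) = V*Y
d(s) = -3 - 3*s**2 - 2*s (d(s) = (s*(-3) + s) + (-3 - 3*s**2) = (-3*s + s) + (-3 - 3*s**2) = -2*s + (-3 - 3*s**2) = -3 - 3*s**2 - 2*s)
255 + d(-6)*254 = 255 + (-3 - 3*(-6)**2 - 2*(-6))*254 = 255 + (-3 - 3*36 + 12)*254 = 255 + (-3 - 108 + 12)*254 = 255 - 99*254 = 255 - 25146 = -24891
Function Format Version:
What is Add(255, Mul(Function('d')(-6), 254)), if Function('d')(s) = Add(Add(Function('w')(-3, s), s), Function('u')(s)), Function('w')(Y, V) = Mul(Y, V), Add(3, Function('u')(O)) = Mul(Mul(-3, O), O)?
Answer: -24891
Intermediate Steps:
Function('u')(O) = Add(-3, Mul(-3, Pow(O, 2))) (Function('u')(O) = Add(-3, Mul(Mul(-3, O), O)) = Add(-3, Mul(-3, Pow(O, 2))))
Function('w')(Y, V) = Mul(V, Y)
Function('d')(s) = Add(-3, Mul(-3, Pow(s, 2)), Mul(-2, s)) (Function('d')(s) = Add(Add(Mul(s, -3), s), Add(-3, Mul(-3, Pow(s, 2)))) = Add(Add(Mul(-3, s), s), Add(-3, Mul(-3, Pow(s, 2)))) = Add(Mul(-2, s), Add(-3, Mul(-3, Pow(s, 2)))) = Add(-3, Mul(-3, Pow(s, 2)), Mul(-2, s)))
Add(255, Mul(Function('d')(-6), 254)) = Add(255, Mul(Add(-3, Mul(-3, Pow(-6, 2)), Mul(-2, -6)), 254)) = Add(255, Mul(Add(-3, Mul(-3, 36), 12), 254)) = Add(255, Mul(Add(-3, -108, 12), 254)) = Add(255, Mul(-99, 254)) = Add(255, -25146) = -24891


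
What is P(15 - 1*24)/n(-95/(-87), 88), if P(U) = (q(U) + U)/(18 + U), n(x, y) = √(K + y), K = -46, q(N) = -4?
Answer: -13*√42/378 ≈ -0.22288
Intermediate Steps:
n(x, y) = √(-46 + y)
P(U) = (-4 + U)/(18 + U)
P(15 - 1*24)/n(-95/(-87), 88) = ((-4 + (15 - 1*24))/(18 + (15 - 1*24)))/(√(-46 + 88)) = ((-4 + (15 - 24))/(18 + (15 - 24)))/(√42) = ((-4 - 9)/(18 - 9))*(√42/42) = (-13/9)*(√42/42) = ((⅑)*(-13))*(√42/42) = -13*√42/378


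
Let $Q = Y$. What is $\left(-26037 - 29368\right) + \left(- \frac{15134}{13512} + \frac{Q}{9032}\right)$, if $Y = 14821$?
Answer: $- \frac{845197988057}{15255048} \approx -55405.0$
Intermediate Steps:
$Q = 14821$
$\left(-26037 - 29368\right) + \left(- \frac{15134}{13512} + \frac{Q}{9032}\right) = \left(-26037 - 29368\right) + \left(- \frac{15134}{13512} + \frac{14821}{9032}\right) = -55405 + \left(\left(-15134\right) \frac{1}{13512} + 14821 \cdot \frac{1}{9032}\right) = -55405 + \left(- \frac{7567}{6756} + \frac{14821}{9032}\right) = -55405 + \frac{7946383}{15255048} = - \frac{845197988057}{15255048}$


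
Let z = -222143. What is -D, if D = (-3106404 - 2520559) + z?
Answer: 5849106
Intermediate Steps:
D = -5849106 (D = (-3106404 - 2520559) - 222143 = -5626963 - 222143 = -5849106)
-D = -1*(-5849106) = 5849106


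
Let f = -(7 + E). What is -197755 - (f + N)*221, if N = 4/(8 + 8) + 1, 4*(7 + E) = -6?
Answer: -793451/4 ≈ -1.9836e+5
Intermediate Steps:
E = -17/2 (E = -7 + (¼)*(-6) = -7 - 3/2 = -17/2 ≈ -8.5000)
f = 3/2 (f = -(7 - 17/2) = -1*(-3/2) = 3/2 ≈ 1.5000)
N = 5/4 (N = 4/16 + 1 = (1/16)*4 + 1 = ¼ + 1 = 5/4 ≈ 1.2500)
-197755 - (f + N)*221 = -197755 - (3/2 + 5/4)*221 = -197755 - 11*221/4 = -197755 - 1*2431/4 = -197755 - 2431/4 = -793451/4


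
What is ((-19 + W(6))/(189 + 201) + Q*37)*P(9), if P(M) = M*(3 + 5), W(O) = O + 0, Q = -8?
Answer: -106572/5 ≈ -21314.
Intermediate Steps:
W(O) = O
P(M) = 8*M (P(M) = M*8 = 8*M)
((-19 + W(6))/(189 + 201) + Q*37)*P(9) = ((-19 + 6)/(189 + 201) - 8*37)*(8*9) = (-13/390 - 296)*72 = (-13*1/390 - 296)*72 = (-1/30 - 296)*72 = -8881/30*72 = -106572/5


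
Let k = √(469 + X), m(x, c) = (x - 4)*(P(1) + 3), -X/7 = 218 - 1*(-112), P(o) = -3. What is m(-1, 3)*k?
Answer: 0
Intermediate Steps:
X = -2310 (X = -7*(218 - 1*(-112)) = -7*(218 + 112) = -7*330 = -2310)
m(x, c) = 0 (m(x, c) = (x - 4)*(-3 + 3) = (-4 + x)*0 = 0)
k = I*√1841 (k = √(469 - 2310) = √(-1841) = I*√1841 ≈ 42.907*I)
m(-1, 3)*k = 0*(I*√1841) = 0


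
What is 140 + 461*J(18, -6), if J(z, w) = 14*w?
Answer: -38584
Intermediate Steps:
140 + 461*J(18, -6) = 140 + 461*(14*(-6)) = 140 + 461*(-84) = 140 - 38724 = -38584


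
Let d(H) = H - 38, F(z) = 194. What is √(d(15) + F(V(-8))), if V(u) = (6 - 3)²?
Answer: 3*√19 ≈ 13.077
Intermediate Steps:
V(u) = 9 (V(u) = 3² = 9)
d(H) = -38 + H
√(d(15) + F(V(-8))) = √((-38 + 15) + 194) = √(-23 + 194) = √171 = 3*√19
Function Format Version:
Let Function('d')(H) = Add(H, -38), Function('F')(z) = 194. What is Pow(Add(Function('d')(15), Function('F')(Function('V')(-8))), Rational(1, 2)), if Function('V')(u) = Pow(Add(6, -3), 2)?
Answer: Mul(3, Pow(19, Rational(1, 2))) ≈ 13.077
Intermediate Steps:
Function('V')(u) = 9 (Function('V')(u) = Pow(3, 2) = 9)
Function('d')(H) = Add(-38, H)
Pow(Add(Function('d')(15), Function('F')(Function('V')(-8))), Rational(1, 2)) = Pow(Add(Add(-38, 15), 194), Rational(1, 2)) = Pow(Add(-23, 194), Rational(1, 2)) = Pow(171, Rational(1, 2)) = Mul(3, Pow(19, Rational(1, 2)))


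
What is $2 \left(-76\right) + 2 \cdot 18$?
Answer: $-116$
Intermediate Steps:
$2 \left(-76\right) + 2 \cdot 18 = -152 + 36 = -116$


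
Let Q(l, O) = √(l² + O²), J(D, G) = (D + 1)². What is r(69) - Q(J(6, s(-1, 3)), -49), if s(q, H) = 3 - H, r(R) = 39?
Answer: 39 - 49*√2 ≈ -30.296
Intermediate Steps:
J(D, G) = (1 + D)²
Q(l, O) = √(O² + l²)
r(69) - Q(J(6, s(-1, 3)), -49) = 39 - √((-49)² + ((1 + 6)²)²) = 39 - √(2401 + (7²)²) = 39 - √(2401 + 49²) = 39 - √(2401 + 2401) = 39 - √4802 = 39 - 49*√2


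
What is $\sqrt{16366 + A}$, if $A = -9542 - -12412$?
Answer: $2 \sqrt{4809} \approx 138.69$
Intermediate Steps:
$A = 2870$ ($A = -9542 + 12412 = 2870$)
$\sqrt{16366 + A} = \sqrt{16366 + 2870} = \sqrt{19236} = 2 \sqrt{4809}$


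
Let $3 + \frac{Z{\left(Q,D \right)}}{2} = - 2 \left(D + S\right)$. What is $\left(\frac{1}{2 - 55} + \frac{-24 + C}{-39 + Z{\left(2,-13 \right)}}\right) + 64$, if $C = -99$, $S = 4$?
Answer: $\frac{12346}{159} \approx 77.648$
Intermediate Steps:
$Z{\left(Q,D \right)} = -22 - 4 D$ ($Z{\left(Q,D \right)} = -6 + 2 \left(- 2 \left(D + 4\right)\right) = -6 + 2 \left(- 2 \left(4 + D\right)\right) = -6 + 2 \left(-8 - 2 D\right) = -6 - \left(16 + 4 D\right) = -22 - 4 D$)
$\left(\frac{1}{2 - 55} + \frac{-24 + C}{-39 + Z{\left(2,-13 \right)}}\right) + 64 = \left(\frac{1}{2 - 55} + \frac{-24 - 99}{-39 - -30}\right) + 64 = \left(\frac{1}{-53} - \frac{123}{-39 + \left(-22 + 52\right)}\right) + 64 = \left(- \frac{1}{53} - \frac{123}{-39 + 30}\right) + 64 = \left(- \frac{1}{53} - \frac{123}{-9}\right) + 64 = \left(- \frac{1}{53} - - \frac{41}{3}\right) + 64 = \left(- \frac{1}{53} + \frac{41}{3}\right) + 64 = \frac{2170}{159} + 64 = \frac{12346}{159}$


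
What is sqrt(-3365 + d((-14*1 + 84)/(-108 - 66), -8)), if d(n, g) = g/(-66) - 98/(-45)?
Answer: I*sqrt(91549535)/165 ≈ 57.989*I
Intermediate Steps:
d(n, g) = 98/45 - g/66 (d(n, g) = g*(-1/66) - 98*(-1/45) = -g/66 + 98/45 = 98/45 - g/66)
sqrt(-3365 + d((-14*1 + 84)/(-108 - 66), -8)) = sqrt(-3365 + (98/45 - 1/66*(-8))) = sqrt(-3365 + (98/45 + 4/33)) = sqrt(-3365 + 1138/495) = sqrt(-1664537/495) = I*sqrt(91549535)/165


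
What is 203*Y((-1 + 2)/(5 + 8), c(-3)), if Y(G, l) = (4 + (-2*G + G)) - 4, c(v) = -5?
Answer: -203/13 ≈ -15.615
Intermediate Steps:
Y(G, l) = -G (Y(G, l) = (4 - G) - 4 = -G)
203*Y((-1 + 2)/(5 + 8), c(-3)) = 203*(-(-1 + 2)/(5 + 8)) = 203*(-1/13) = -203/13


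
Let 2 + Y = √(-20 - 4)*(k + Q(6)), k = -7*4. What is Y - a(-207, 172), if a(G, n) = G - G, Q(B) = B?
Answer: -2 - 44*I*√6 ≈ -2.0 - 107.78*I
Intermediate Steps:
k = -28
a(G, n) = 0
Y = -2 - 44*I*√6 (Y = -2 + √(-20 - 4)*(-28 + 6) = -2 + √(-24)*(-22) = -2 + (2*I*√6)*(-22) = -2 - 44*I*√6 ≈ -2.0 - 107.78*I)
Y - a(-207, 172) = (-2 - 44*I*√6) - 1*0 = (-2 - 44*I*√6) + 0 = -2 - 44*I*√6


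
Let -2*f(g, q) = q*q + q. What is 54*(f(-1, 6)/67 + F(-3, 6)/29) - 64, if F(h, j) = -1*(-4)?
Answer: -142766/1943 ≈ -73.477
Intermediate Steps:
f(g, q) = -q/2 - q**2/2 (f(g, q) = -(q*q + q)/2 = -(q**2 + q)/2 = -(q + q**2)/2 = -q/2 - q**2/2)
F(h, j) = 4
54*(f(-1, 6)/67 + F(-3, 6)/29) - 64 = 54*(-1/2*6*(1 + 6)/67 + 4/29) - 64 = 54*(-1/2*6*7*(1/67) + 4*(1/29)) - 64 = 54*(-21*1/67 + 4/29) - 64 = 54*(-21/67 + 4/29) - 64 = 54*(-341/1943) - 64 = -18414/1943 - 64 = -142766/1943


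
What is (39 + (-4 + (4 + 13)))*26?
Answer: 1352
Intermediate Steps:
(39 + (-4 + (4 + 13)))*26 = (39 + (-4 + 17))*26 = (39 + 13)*26 = 52*26 = 1352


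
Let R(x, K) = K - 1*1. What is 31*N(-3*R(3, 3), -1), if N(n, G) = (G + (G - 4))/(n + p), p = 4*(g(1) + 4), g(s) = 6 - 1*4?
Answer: -31/3 ≈ -10.333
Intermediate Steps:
g(s) = 2 (g(s) = 6 - 4 = 2)
p = 24 (p = 4*(2 + 4) = 4*6 = 24)
R(x, K) = -1 + K (R(x, K) = K - 1 = -1 + K)
N(n, G) = (-4 + 2*G)/(24 + n) (N(n, G) = (G + (G - 4))/(n + 24) = (G + (-4 + G))/(24 + n) = (-4 + 2*G)/(24 + n))
31*N(-3*R(3, 3), -1) = 31*(2*(-2 - 1)/(24 - 3*(-1 + 3))) = 31*(2*(-3)/(24 - 3*2)) = 31*(2*(-3)/(24 - 6)) = 31*(2*(-3)/18) = 31*(2*(1/18)*(-3)) = 31*(-⅓) = -31/3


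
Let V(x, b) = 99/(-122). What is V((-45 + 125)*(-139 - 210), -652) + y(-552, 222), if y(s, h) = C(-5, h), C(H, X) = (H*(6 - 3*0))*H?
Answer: 18201/122 ≈ 149.19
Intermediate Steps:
V(x, b) = -99/122 (V(x, b) = 99*(-1/122) = -99/122)
C(H, X) = 6*H² (C(H, X) = (H*(6 + 0))*H = (H*6)*H = (6*H)*H = 6*H²)
y(s, h) = 150 (y(s, h) = 6*(-5)² = 6*25 = 150)
V((-45 + 125)*(-139 - 210), -652) + y(-552, 222) = -99/122 + 150 = 18201/122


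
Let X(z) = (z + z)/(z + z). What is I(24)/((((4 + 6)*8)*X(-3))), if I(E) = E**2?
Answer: 36/5 ≈ 7.2000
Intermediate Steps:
X(z) = 1 (X(z) = (2*z)/((2*z)) = (2*z)*(1/(2*z)) = 1)
I(24)/((((4 + 6)*8)*X(-3))) = 24**2/((((4 + 6)*8)*1)) = 576/(((10*8)*1)) = 576/((80*1)) = 576/80 = 576*(1/80) = 36/5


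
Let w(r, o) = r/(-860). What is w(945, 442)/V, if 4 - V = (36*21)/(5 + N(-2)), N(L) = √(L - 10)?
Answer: 42903/5825296 + 35721*I*√3/11650592 ≈ 0.007365 + 0.0053105*I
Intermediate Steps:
N(L) = √(-10 + L)
w(r, o) = -r/860 (w(r, o) = r*(-1/860) = -r/860)
V = 4 - 756/(5 + 2*I*√3) (V = 4 - 36*21/(5 + √(-10 - 2)) = 4 - 756/(5 + √(-12)) = 4 - 756/(5 + 2*I*√3) ≈ -98.162 + 70.78*I)
w(945, 442)/V = (-1/860*945)/(-3632/37 + 1512*I*√3/37) = -189/(172*(-3632/37 + 1512*I*√3/37))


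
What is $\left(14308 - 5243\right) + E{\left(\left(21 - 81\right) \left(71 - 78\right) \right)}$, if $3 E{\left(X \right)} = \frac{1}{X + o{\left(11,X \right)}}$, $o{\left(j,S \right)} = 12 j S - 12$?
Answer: $\frac{1518786361}{167544} \approx 9065.0$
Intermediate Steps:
$o{\left(j,S \right)} = -12 + 12 S j$ ($o{\left(j,S \right)} = 12 S j - 12 = -12 + 12 S j$)
$E{\left(X \right)} = \frac{1}{3 \left(-12 + 133 X\right)}$ ($E{\left(X \right)} = \frac{1}{3 \left(X + \left(-12 + 12 X 11\right)\right)} = \frac{1}{3 \left(X + \left(-12 + 132 X\right)\right)} = \frac{1}{3 \left(-12 + 133 X\right)}$)
$\left(14308 - 5243\right) + E{\left(\left(21 - 81\right) \left(71 - 78\right) \right)} = \left(14308 - 5243\right) + \frac{1}{3 \left(-12 + 133 \left(21 - 81\right) \left(71 - 78\right)\right)} = 9065 + \frac{1}{3 \left(-12 + 133 \left(\left(-60\right) \left(-7\right)\right)\right)} = 9065 + \frac{1}{3 \left(-12 + 133 \cdot 420\right)} = 9065 + \frac{1}{3 \left(-12 + 55860\right)} = 9065 + \frac{1}{3 \cdot 55848} = 9065 + \frac{1}{3} \cdot \frac{1}{55848} = 9065 + \frac{1}{167544} = \frac{1518786361}{167544}$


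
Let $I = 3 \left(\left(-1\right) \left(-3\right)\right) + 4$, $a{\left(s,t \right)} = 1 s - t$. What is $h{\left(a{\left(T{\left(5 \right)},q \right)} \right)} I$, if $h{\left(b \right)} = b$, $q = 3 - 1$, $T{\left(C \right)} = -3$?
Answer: $-65$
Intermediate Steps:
$q = 2$
$a{\left(s,t \right)} = s - t$
$I = 13$ ($I = 3 \cdot 3 + 4 = 9 + 4 = 13$)
$h{\left(a{\left(T{\left(5 \right)},q \right)} \right)} I = \left(-3 - 2\right) 13 = \left(-5\right) 13 = -65$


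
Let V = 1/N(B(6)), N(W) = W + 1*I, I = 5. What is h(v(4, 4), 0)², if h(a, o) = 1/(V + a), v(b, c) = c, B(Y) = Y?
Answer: 121/2025 ≈ 0.059753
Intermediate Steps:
N(W) = 5 + W (N(W) = W + 1*5 = W + 5 = 5 + W)
V = 1/11 (V = 1/(5 + 6) = 1/11 ≈ 0.090909)
h(a, o) = 1/(1/11 + a)
h(v(4, 4), 0)² = (11/(1 + 11*4))² = (11/(1 + 44))² = (11/45)² = 121/2025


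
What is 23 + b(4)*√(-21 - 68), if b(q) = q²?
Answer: 23 + 16*I*√89 ≈ 23.0 + 150.94*I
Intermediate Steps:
23 + b(4)*√(-21 - 68) = 23 + 4²*√(-21 - 68) = 23 + 16*√(-89) = 23 + 16*(I*√89) = 23 + 16*I*√89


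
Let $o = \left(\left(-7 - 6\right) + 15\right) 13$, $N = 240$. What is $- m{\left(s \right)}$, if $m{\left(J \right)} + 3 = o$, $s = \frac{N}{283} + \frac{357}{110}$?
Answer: $-23$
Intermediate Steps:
$o = 26$ ($o = \left(\left(-7 - 6\right) + 15\right) 13 = \left(-13 + 15\right) 13 = 2 \cdot 13 = 26$)
$s = \frac{127431}{31130}$ ($s = \frac{240}{283} + \frac{357}{110} = \frac{127431}{31130} \approx 4.0935$)
$m{\left(J \right)} = 23$ ($m{\left(J \right)} = -3 + 26 = 23$)
$- m{\left(s \right)} = \left(-1\right) 23 = -23$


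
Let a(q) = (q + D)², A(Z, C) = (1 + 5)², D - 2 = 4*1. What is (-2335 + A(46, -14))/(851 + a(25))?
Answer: -2299/1812 ≈ -1.2688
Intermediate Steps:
D = 6 (D = 2 + 4*1 = 2 + 4 = 6)
A(Z, C) = 36 (A(Z, C) = 6² = 36)
a(q) = (6 + q)² (a(q) = (q + 6)² = (6 + q)²)
(-2335 + A(46, -14))/(851 + a(25)) = (-2335 + 36)/(851 + (6 + 25)²) = -2299/(851 + 31²) = -2299/(851 + 961) = -2299/1812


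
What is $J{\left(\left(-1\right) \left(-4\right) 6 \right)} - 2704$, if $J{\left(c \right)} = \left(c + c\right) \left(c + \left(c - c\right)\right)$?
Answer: $-1552$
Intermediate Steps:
$J{\left(c \right)} = 2 c^{2}$ ($J{\left(c \right)} = 2 c \left(c + 0\right) = 2 c c = 2 c^{2}$)
$J{\left(\left(-1\right) \left(-4\right) 6 \right)} - 2704 = 2 \left(\left(-1\right) \left(-4\right) 6\right)^{2} - 2704 = 2 \left(4 \cdot 6\right)^{2} - 2704 = 2 \cdot 24^{2} - 2704 = 2 \cdot 576 - 2704 = 1152 - 2704 = -1552$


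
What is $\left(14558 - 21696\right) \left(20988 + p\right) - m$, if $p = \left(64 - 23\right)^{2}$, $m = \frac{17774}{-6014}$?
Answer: $- \frac{486566636367}{3007} \approx -1.6181 \cdot 10^{8}$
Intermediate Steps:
$m = - \frac{8887}{3007}$ ($m = 17774 \left(- \frac{1}{6014}\right) = - \frac{8887}{3007} \approx -2.9554$)
$p = 1681$ ($p = 41^{2} = 1681$)
$\left(14558 - 21696\right) \left(20988 + p\right) - m = \left(14558 - 21696\right) \left(20988 + 1681\right) - - \frac{8887}{3007} = \left(-7138\right) 22669 + \frac{8887}{3007} = -161811322 + \frac{8887}{3007} = - \frac{486566636367}{3007}$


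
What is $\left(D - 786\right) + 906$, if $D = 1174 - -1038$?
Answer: $2332$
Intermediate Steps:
$D = 2212$ ($D = 1174 + 1038 = 2212$)
$\left(D - 786\right) + 906 = \left(2212 - 786\right) + 906 = 1426 + 906 = 2332$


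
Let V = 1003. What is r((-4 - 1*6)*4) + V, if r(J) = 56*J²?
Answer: 90603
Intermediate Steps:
r((-4 - 1*6)*4) + V = 56*((-4 - 1*6)*4)² + 1003 = 56*((-4 - 6)*4)² + 1003 = 56*(-10*4)² + 1003 = 56*(-40)² + 1003 = 56*1600 + 1003 = 89600 + 1003 = 90603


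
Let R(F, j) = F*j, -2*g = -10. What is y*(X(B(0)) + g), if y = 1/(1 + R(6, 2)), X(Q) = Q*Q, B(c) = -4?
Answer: 21/13 ≈ 1.6154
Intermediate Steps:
g = 5 (g = -½*(-10) = 5)
X(Q) = Q²
y = 1/13 (y = 1/(1 + 6*2) = 1/(1 + 12) = 1/13 ≈ 0.076923)
y*(X(B(0)) + g) = ((-4)² + 5)/13 = (16 + 5)/13 = (1/13)*21 = 21/13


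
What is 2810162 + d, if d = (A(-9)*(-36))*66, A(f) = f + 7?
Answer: 2814914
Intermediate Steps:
A(f) = 7 + f
d = 4752 (d = ((7 - 9)*(-36))*66 = -2*(-36)*66 = 72*66 = 4752)
2810162 + d = 2810162 + 4752 = 2814914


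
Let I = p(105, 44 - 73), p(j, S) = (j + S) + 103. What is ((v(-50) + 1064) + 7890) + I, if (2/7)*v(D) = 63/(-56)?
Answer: 146065/16 ≈ 9129.1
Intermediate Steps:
v(D) = -63/16 (v(D) = 7*(63/(-56))/2 = 7*(63*(-1/56))/2 = (7/2)*(-9/8) = -63/16)
p(j, S) = 103 + S + j (p(j, S) = (S + j) + 103 = 103 + S + j)
I = 179 (I = 103 + (44 - 73) + 105 = 103 - 29 + 105 = 179)
((v(-50) + 1064) + 7890) + I = ((-63/16 + 1064) + 7890) + 179 = (16961/16 + 7890) + 179 = 143201/16 + 179 = 146065/16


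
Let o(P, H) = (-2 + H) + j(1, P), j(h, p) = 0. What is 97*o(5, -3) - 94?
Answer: -579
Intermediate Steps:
o(P, H) = -2 + H (o(P, H) = (-2 + H) + 0 = -2 + H)
97*o(5, -3) - 94 = 97*(-2 - 3) - 94 = 97*(-5) - 94 = -485 - 94 = -579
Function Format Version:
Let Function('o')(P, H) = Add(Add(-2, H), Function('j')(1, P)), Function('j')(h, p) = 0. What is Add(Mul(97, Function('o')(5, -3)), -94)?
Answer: -579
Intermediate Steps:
Function('o')(P, H) = Add(-2, H) (Function('o')(P, H) = Add(Add(-2, H), 0) = Add(-2, H))
Add(Mul(97, Function('o')(5, -3)), -94) = Add(Mul(97, Add(-2, -3)), -94) = Add(Mul(97, -5), -94) = Add(-485, -94) = -579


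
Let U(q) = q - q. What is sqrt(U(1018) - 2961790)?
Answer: I*sqrt(2961790) ≈ 1721.0*I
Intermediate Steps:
U(q) = 0
sqrt(U(1018) - 2961790) = sqrt(0 - 2961790) = sqrt(-2961790) = I*sqrt(2961790)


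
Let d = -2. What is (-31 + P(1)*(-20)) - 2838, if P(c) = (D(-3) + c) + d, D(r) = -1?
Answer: -2829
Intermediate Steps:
P(c) = -3 + c (P(c) = (-1 + c) - 2 = -3 + c)
(-31 + P(1)*(-20)) - 2838 = (-31 + (-3 + 1)*(-20)) - 2838 = (-31 - 2*(-20)) - 2838 = (-31 + 40) - 2838 = 9 - 2838 = -2829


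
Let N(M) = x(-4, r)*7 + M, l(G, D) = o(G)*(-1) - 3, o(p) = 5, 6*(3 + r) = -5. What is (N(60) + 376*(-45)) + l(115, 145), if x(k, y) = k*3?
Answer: -16952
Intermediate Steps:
r = -23/6 (r = -3 + (1/6)*(-5) = -3 - 5/6 = -23/6 ≈ -3.8333)
x(k, y) = 3*k
l(G, D) = -8 (l(G, D) = 5*(-1) - 3 = -5 - 3 = -8)
N(M) = -84 + M (N(M) = (3*(-4))*7 + M = -12*7 + M = -84 + M)
(N(60) + 376*(-45)) + l(115, 145) = ((-84 + 60) + 376*(-45)) - 8 = (-24 - 16920) - 8 = -16944 - 8 = -16952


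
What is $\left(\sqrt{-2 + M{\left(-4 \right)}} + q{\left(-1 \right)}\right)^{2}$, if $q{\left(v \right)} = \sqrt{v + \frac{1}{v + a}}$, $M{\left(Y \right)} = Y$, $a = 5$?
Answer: $- \frac{27}{4} - 3 \sqrt{2} \approx -10.993$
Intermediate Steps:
$q{\left(v \right)} = \sqrt{v + \frac{1}{5 + v}}$ ($q{\left(v \right)} = \sqrt{v + \frac{1}{v + 5}} = \sqrt{v + \frac{1}{5 + v}}$)
$\left(\sqrt{-2 + M{\left(-4 \right)}} + q{\left(-1 \right)}\right)^{2} = \left(\sqrt{-2 - 4} + \sqrt{\frac{1 - \left(5 - 1\right)}{5 - 1}}\right)^{2} = \left(\sqrt{-6} + \sqrt{\frac{1 - 4}{4}}\right)^{2} = \left(i \sqrt{6} + \sqrt{\frac{1 - 4}{4}}\right)^{2} = \left(i \sqrt{6} + \sqrt{\frac{1}{4} \left(-3\right)}\right)^{2} = \left(i \sqrt{6} + \sqrt{- \frac{3}{4}}\right)^{2} = \left(i \sqrt{6} + \frac{i \sqrt{3}}{2}\right)^{2}$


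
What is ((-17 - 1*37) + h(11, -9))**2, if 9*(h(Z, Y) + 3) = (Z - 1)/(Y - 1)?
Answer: 264196/81 ≈ 3261.7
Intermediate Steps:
h(Z, Y) = -3 + (-1 + Z)/(9*(-1 + Y)) (h(Z, Y) = -3 + ((Z - 1)/(Y - 1))/9 = -3 + ((-1 + Z)/(-1 + Y))/9 = -3 + (-1 + Z)/(9*(-1 + Y)))
((-17 - 1*37) + h(11, -9))**2 = ((-17 - 1*37) + (26 + 11 - 27*(-9))/(9*(-1 - 9)))**2 = ((-17 - 37) + (1/9)*(26 + 11 + 243)/(-10))**2 = (-54 + (1/9)*(-1/10)*280)**2 = (-54 - 28/9)**2 = (-514/9)**2 = 264196/81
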